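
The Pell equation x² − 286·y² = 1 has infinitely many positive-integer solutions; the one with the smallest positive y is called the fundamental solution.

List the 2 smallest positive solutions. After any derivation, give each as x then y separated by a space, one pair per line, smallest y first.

561835 33222
631317134449 37330564740

[16; 1,10,3,3,2,3,3,10,1,32] for √286; ℓ=10 ⇒ convergent index 9
i=0: a=16 ⇒ p=16, q=1
…
i=4: a=3 ⇒ p=1911, q=113
…
i=7: a=3 ⇒ p=49703, q=2939
i=8: a=10 ⇒ p=512132, q=30283
i=9: a=1 ⇒ p=561835, q=33222
→ (561835, 33222).  Check: 561835²=315658567225, 286·33222²=315658567224, difference 1.
(x_2, y_2) = (561835·561835 + 286·33222·33222, 561835·33222 + 33222·561835) = (631317134449, 37330564740)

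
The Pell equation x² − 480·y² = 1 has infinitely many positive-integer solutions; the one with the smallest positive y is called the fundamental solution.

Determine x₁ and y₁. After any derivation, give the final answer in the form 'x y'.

√480 → a₀=21, period (1,9,1,42); ℓ=4 even so k=3
i=0: a=21 ⇒ p=21, q=1
i=1: a=1 ⇒ p=22, q=1
i=2: a=9 ⇒ p=219, q=10
i=3: a=1 ⇒ p=241, q=11
→ (241, 11).  Check: 241²=58081, 480·11²=58080, difference 1.

241 11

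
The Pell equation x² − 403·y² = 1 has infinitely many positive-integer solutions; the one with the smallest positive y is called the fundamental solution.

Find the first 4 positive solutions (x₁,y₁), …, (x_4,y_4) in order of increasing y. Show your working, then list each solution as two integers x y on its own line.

√403 → a₀=20, period (13,2,1,3,1,3,1,2,13,40); ℓ=10 even so k=9
step 0: (20, 1)  from 20·(1,0) + (0,1)
step 1: (261, 13)  from 13·(20,1) + (1,0)
step 2: (542, 27)  from 2·(261,13) + (20,1)
step 3: (803, 40)  from 1·(542,27) + (261,13)
step 4: (2951, 147)  from 3·(803,40) + (542,27)
step 5: (3754, 187)  from 1·(2951,147) + (803,40)
step 6: (14213, 708)  from 3·(3754,187) + (2951,147)
step 7: (17967, 895)  from 1·(14213,708) + (3754,187)
step 8: (50147, 2498)  from 2·(17967,895) + (14213,708)
step 9: (669878, 33369)  from 13·(50147,2498) + (17967,895)
(x₁, y₁) = (669878, 33369);  669878² − 403·33369² = 1 ✓
(669878+33369√403)^2 = 897473069767 + 44706317964√403
(669878+33369√403)^3 = 1202394930058086974 + 59895557730143415√403
(669878+33369√403)^4 = 1610915821914004898868577 + 80245432842261314788776√403

669878 33369
897473069767 44706317964
1202394930058086974 59895557730143415
1610915821914004898868577 80245432842261314788776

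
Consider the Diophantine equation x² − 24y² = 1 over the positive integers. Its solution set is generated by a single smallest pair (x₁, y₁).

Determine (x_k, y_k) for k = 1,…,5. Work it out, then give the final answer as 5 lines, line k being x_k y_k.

d=24: √d = [4; 1,8] (ℓ=2, even), read p_1/q_1
i=0: a=4 ⇒ p=4, q=1
i=1: a=1 ⇒ p=5, q=1
fundamental: x₁=5, y₁=1  (since 25 − 24·1 = 1)
(x_2, y_2) = (5·5 + 24·1·1, 5·1 + 1·5) = (49, 10)
(x_3, y_3) = (5·49 + 24·1·10, 5·10 + 1·49) = (485, 99)
(x_4, y_4) = (5·485 + 24·1·99, 5·99 + 1·485) = (4801, 980)
(x_5, y_5) = (5·4801 + 24·1·980, 5·980 + 1·4801) = (47525, 9701)

5 1
49 10
485 99
4801 980
47525 9701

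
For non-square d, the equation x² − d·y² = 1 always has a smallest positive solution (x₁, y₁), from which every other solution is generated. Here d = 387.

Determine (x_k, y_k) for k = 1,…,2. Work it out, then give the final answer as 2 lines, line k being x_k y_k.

3482 177
24248647 1232628

[19; 1,2,19,2,1,38] for √387; ℓ=6 ⇒ convergent index 5
a_0=19:  p_0=19·1+0=19,  q_0=19·0+1=1
…
a_3=19:  p_3=19·59+20=1141,  q_3=19·3+1=58
a_4=2:  p_4=2·1141+59=2341,  q_4=2·58+3=119
a_5=1:  p_5=1·2341+1141=3482,  q_5=1·119+58=177
fundamental: x₁=3482, y₁=177  (since 12124324 − 387·31329 = 1)
(x_2, y_2) = (3482·3482 + 387·177·177, 3482·177 + 177·3482) = (24248647, 1232628)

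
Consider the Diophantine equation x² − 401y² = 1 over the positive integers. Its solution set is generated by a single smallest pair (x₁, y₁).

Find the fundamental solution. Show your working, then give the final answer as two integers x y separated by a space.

801 40

√401 → a₀=20, period (40); ℓ=1 odd so k=1
i=0: a=20 ⇒ p=20, q=1
i=1: a=40 ⇒ p=801, q=40
(x₁, y₁) = (801, 40);  801² − 401·40² = 1 ✓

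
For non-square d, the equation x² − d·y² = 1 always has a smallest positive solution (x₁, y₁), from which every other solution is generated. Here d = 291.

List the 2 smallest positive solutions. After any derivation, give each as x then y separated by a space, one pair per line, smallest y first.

d=291: √d = [17; 17,34] (ℓ=2, even), read p_1/q_1
i=0: a=17 ⇒ p=17, q=1
i=1: a=17 ⇒ p=290, q=17
(x₁, y₁) = (290, 17);  290² − 291·17² = 1 ✓
n=2: (290,17)∘(290,17) = (290·290+291·17·17, 290·17+17·290) = (168199,9860)

290 17
168199 9860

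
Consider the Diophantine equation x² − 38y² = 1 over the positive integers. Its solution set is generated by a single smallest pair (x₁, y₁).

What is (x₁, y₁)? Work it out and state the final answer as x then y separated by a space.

37 6

d=38: √d = [6; 6,12] (ℓ=2, even), read p_1/q_1
i=0: a=6 ⇒ p=6, q=1
i=1: a=6 ⇒ p=37, q=6
→ (37, 6).  Check: 37²=1369, 38·6²=1368, difference 1.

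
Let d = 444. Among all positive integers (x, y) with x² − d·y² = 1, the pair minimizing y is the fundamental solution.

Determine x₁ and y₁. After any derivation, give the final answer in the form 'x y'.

295 14

√444 → a₀=21, period (14,42); ℓ=2 even so k=1
a_0=21:  p_0=21·1+0=21,  q_0=21·0+1=1
a_1=14:  p_1=14·21+1=295,  q_1=14·1+0=14
(x₁, y₁) = (295, 14);  295² − 444·14² = 1 ✓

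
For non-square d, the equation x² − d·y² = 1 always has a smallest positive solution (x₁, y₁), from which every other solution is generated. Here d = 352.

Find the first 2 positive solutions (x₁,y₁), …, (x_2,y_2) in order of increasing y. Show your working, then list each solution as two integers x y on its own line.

[18; 1,3,5,9,5,3,1,36] for √352; ℓ=8 ⇒ convergent index 7
k=0  a_k=18  p_k/q_k = 18/1
k=1  a_k=1  p_k/q_k = 19/1
k=2  a_k=3  p_k/q_k = 75/4
k=3  a_k=5  p_k/q_k = 394/21
…
k=5  a_k=5  p_k/q_k = 18499/986
k=6  a_k=3  p_k/q_k = 59118/3151
k=7  a_k=1  p_k/q_k = 77617/4137
fundamental: x₁=77617, y₁=4137  (since 6024398689 − 352·17114769 = 1)
k=2:  x_2 = 77617·77617+352·4137·4137 = 12048797377,  y_2 = 77617·4137+4137·77617 = 642203058

77617 4137
12048797377 642203058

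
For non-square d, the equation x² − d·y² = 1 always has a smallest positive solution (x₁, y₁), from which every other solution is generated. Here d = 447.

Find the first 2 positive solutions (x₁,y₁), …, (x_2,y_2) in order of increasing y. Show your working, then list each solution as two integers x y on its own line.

148 7
43807 2072

√447 = [21; 7,42, …], period ℓ=2 (even) → k=1
a_0=21:  p_0=21·1+0=21,  q_0=21·0+1=1
a_1=7:  p_1=7·21+1=148,  q_1=7·1+0=7
(x₁, y₁) = (148, 7);  148² − 447·7² = 1 ✓
(x_2, y_2) = (148·148 + 447·7·7, 148·7 + 7·148) = (43807, 2072)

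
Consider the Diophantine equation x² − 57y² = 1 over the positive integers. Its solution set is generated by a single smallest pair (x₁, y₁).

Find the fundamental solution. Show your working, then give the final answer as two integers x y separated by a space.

d=57: √d = [7; 1,1,4,1,1,14] (ℓ=6, even), read p_5/q_5
step 0: (7, 1)  from 7·(1,0) + (0,1)
step 1: (8, 1)  from 1·(7,1) + (1,0)
step 2: (15, 2)  from 1·(8,1) + (7,1)
…
step 4: (83, 11)  from 1·(68,9) + (15,2)
step 5: (151, 20)  from 1·(83,11) + (68,9)
fundamental: x₁=151, y₁=20  (since 22801 − 57·400 = 1)

151 20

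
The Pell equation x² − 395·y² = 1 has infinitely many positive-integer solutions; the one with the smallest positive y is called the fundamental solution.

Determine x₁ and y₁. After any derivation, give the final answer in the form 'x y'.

√395 = [19; 1,6,1,38, …], period ℓ=4 (even) → k=3
step 0: (19, 1)  from 19·(1,0) + (0,1)
…
step 2: (139, 7)  from 6·(20,1) + (19,1)
step 3: (159, 8)  from 1·(139,7) + (20,1)
→ (159, 8).  Check: 159²=25281, 395·8²=25280, difference 1.

159 8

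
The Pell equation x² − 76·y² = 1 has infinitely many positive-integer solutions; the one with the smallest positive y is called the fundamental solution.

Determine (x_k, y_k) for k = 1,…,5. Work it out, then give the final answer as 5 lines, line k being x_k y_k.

57799 6630
6681448801 766414740
772362118440199 88596011107890
89283516160768675201 10241521691283453480
10320995900380175197444999 1183899424380388644273150

√76 → a₀=8, period (1,2,1,1,5,4,5,1,1,2,1,16); ℓ=12 even so k=11
i=0: a=8 ⇒ p=8, q=1
i=1: a=1 ⇒ p=9, q=1
i=2: a=2 ⇒ p=26, q=3
i=3: a=1 ⇒ p=35, q=4
…
i=5: a=5 ⇒ p=340, q=39
i=6: a=4 ⇒ p=1421, q=163
i=7: a=5 ⇒ p=7445, q=854
i=8: a=1 ⇒ p=8866, q=1017
i=9: a=1 ⇒ p=16311, q=1871
i=10: a=2 ⇒ p=41488, q=4759
i=11: a=1 ⇒ p=57799, q=6630
→ (57799, 6630).  Check: 57799²=3340724401, 76·6630²=3340724400, difference 1.
(57799+6630√76)^2 = 6681448801 + 766414740√76
(57799+6630√76)^3 = 772362118440199 + 88596011107890√76
(57799+6630√76)^4 = 89283516160768675201 + 10241521691283453480√76
(57799+6630√76)^5 = 10320995900380175197444999 + 1183899424380388644273150√76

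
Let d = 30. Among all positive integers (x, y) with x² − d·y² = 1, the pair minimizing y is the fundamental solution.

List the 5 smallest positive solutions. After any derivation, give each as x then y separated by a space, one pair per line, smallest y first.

√30 = [5; 2,10, …], period ℓ=2 (even) → k=1
k=0  a_k=5  p_k/q_k = 5/1
k=1  a_k=2  p_k/q_k = 11/2
→ (11, 2).  Check: 11²=121, 30·2²=120, difference 1.
n=2: (11,2)∘(11,2) = (11·11+30·2·2, 11·2+2·11) = (241,44)
n=3: (241,44)∘(11,2) = (11·241+30·2·44, 11·44+2·241) = (5291,966)
n=4: (5291,966)∘(11,2) = (11·5291+30·2·966, 11·966+2·5291) = (116161,21208)
n=5: (116161,21208)∘(11,2) = (11·116161+30·2·21208, 11·21208+2·116161) = (2550251,465610)

11 2
241 44
5291 966
116161 21208
2550251 465610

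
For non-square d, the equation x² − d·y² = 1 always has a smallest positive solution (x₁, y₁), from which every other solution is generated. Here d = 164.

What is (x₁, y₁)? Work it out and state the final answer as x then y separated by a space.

d=164: √d = [12; 1,4,6,4,1,24] (ℓ=6, even), read p_5/q_5
k=0  a_k=12  p_k/q_k = 12/1
k=1  a_k=1  p_k/q_k = 13/1
k=2  a_k=4  p_k/q_k = 64/5
…
k=4  a_k=4  p_k/q_k = 1652/129
k=5  a_k=1  p_k/q_k = 2049/160
(x₁, y₁) = (2049, 160);  2049² − 164·160² = 1 ✓

2049 160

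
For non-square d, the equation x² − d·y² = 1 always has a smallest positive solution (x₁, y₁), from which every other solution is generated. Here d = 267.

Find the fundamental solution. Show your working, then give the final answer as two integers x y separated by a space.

2402 147

[16; 2,1,15,1,2,32] for √267; ℓ=6 ⇒ convergent index 5
step 0: (16, 1)  from 16·(1,0) + (0,1)
step 1: (33, 2)  from 2·(16,1) + (1,0)
step 2: (49, 3)  from 1·(33,2) + (16,1)
…
step 4: (817, 50)  from 1·(768,47) + (49,3)
step 5: (2402, 147)  from 2·(817,50) + (768,47)
fundamental: x₁=2402, y₁=147  (since 5769604 − 267·21609 = 1)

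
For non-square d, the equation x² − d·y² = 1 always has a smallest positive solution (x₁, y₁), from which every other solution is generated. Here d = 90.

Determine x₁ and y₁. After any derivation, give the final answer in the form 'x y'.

√90 = [9; 2,18, …], period ℓ=2 (even) → k=1
step 0: (9, 1)  from 9·(1,0) + (0,1)
step 1: (19, 2)  from 2·(9,1) + (1,0)
→ (19, 2).  Check: 19²=361, 90·2²=360, difference 1.

19 2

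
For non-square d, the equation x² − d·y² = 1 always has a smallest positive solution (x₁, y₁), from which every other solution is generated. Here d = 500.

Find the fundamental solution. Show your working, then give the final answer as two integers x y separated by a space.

930249 41602

[22; 2,1,3,2,1,…,1,2,44] for √500; ℓ=14 ⇒ convergent index 13
k=0  a_k=22  p_k/q_k = 22/1
k=1  a_k=2  p_k/q_k = 45/2
k=2  a_k=1  p_k/q_k = 67/3
…
k=4  a_k=2  p_k/q_k = 559/25
k=5  a_k=1  p_k/q_k = 805/36
k=6  a_k=1  p_k/q_k = 1364/61
…
k=8  a_k=1  p_k/q_k = 15809/707
k=9  a_k=1  p_k/q_k = 30254/1353
k=10  a_k=2  p_k/q_k = 76317/3413
…
k=12  a_k=1  p_k/q_k = 335522/15005
k=13  a_k=2  p_k/q_k = 930249/41602
(x₁, y₁) = (930249, 41602);  930249² − 500·41602² = 1 ✓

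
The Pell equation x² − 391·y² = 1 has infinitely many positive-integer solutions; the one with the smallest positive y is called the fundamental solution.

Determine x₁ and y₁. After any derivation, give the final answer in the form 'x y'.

7338680 371133

√391 = [19; 1,3,2,2,1,…,3,1,38, …], period ℓ=16 (even) → k=15
a_0=19:  p_0=19·1+0=19,  q_0=19·0+1=1
…
a_3=2:  p_3=2·79+20=178,  q_3=2·4+1=9
…
a_9=2:  p_9=2·52519+2709=107747,  q_9=2·2656+137=5449
…
a_12=2:  p_12=2·268013+160266=696292,  q_12=2·13554+8105=35213
…
a_14=3:  p_14=3·1660597+696292=5678083,  q_14=3·83980+35213=287153
a_15=1:  p_15=1·5678083+1660597=7338680,  q_15=1·287153+83980=371133
fundamental: x₁=7338680, y₁=371133  (since 53856224142400 − 391·137739703689 = 1)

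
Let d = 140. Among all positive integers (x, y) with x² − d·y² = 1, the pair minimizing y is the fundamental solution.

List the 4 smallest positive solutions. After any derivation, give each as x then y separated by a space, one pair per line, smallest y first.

71 6
10081 852
1431431 120978
203253121 17178024

√140 → a₀=11, period (1,4,1,22); ℓ=4 even so k=3
i=0: a=11 ⇒ p=11, q=1
i=1: a=1 ⇒ p=12, q=1
i=2: a=4 ⇒ p=59, q=5
i=3: a=1 ⇒ p=71, q=6
fundamental: x₁=71, y₁=6  (since 5041 − 140·36 = 1)
(71+6√140)^2 = 10081 + 852√140
(71+6√140)^3 = 1431431 + 120978√140
(71+6√140)^4 = 203253121 + 17178024√140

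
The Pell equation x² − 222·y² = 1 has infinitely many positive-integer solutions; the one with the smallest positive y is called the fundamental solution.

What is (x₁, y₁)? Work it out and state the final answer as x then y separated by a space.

149 10

√222 = [14; 1,8,1,28, …], period ℓ=4 (even) → k=3
step 0: (14, 1)  from 14·(1,0) + (0,1)
…
step 2: (134, 9)  from 8·(15,1) + (14,1)
step 3: (149, 10)  from 1·(134,9) + (15,1)
(x₁, y₁) = (149, 10);  149² − 222·10² = 1 ✓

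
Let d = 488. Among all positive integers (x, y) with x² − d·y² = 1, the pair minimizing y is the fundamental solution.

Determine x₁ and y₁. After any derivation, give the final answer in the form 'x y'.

243 11

√488 = [22; 11,44, …], period ℓ=2 (even) → k=1
a_0=22:  p_0=22·1+0=22,  q_0=22·0+1=1
a_1=11:  p_1=11·22+1=243,  q_1=11·1+0=11
→ (243, 11).  Check: 243²=59049, 488·11²=59048, difference 1.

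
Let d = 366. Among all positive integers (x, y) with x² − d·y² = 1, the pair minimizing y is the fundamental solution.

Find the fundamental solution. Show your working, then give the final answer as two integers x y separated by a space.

907925 47458

√366 = [19; 7,1,1,1,2,12,2,1,1,1,7,38, …], period ℓ=12 (even) → k=11
a_0=19:  p_0=19·1+0=19,  q_0=19·0+1=1
…
a_6=12:  p_6=12·1167+440=14444,  q_6=12·61+23=755
a_7=2:  p_7=2·14444+1167=30055,  q_7=2·755+61=1571
a_8=1:  p_8=1·30055+14444=44499,  q_8=1·1571+755=2326
…
a_10=1:  p_10=1·74554+44499=119053,  q_10=1·3897+2326=6223
a_11=7:  p_11=7·119053+74554=907925,  q_11=7·6223+3897=47458
→ (907925, 47458).  Check: 907925²=824327805625, 366·47458²=824327805624, difference 1.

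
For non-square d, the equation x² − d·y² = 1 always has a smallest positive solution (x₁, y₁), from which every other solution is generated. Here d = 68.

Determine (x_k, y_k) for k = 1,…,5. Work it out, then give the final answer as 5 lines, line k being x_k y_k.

d=68: √d = [8; 4,16] (ℓ=2, even), read p_1/q_1
i=0: a=8 ⇒ p=8, q=1
i=1: a=4 ⇒ p=33, q=4
(x₁, y₁) = (33, 4);  33² − 68·4² = 1 ✓
(33+4√68)^2 = 2177 + 264√68
(33+4√68)^3 = 143649 + 17420√68
(33+4√68)^4 = 9478657 + 1149456√68
(33+4√68)^5 = 625447713 + 75846676√68

33 4
2177 264
143649 17420
9478657 1149456
625447713 75846676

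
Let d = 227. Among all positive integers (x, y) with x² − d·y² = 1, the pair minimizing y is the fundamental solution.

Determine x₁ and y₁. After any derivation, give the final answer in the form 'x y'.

226 15

[15; 15,30] for √227; ℓ=2 ⇒ convergent index 1
i=0: a=15 ⇒ p=15, q=1
i=1: a=15 ⇒ p=226, q=15
→ (226, 15).  Check: 226²=51076, 227·15²=51075, difference 1.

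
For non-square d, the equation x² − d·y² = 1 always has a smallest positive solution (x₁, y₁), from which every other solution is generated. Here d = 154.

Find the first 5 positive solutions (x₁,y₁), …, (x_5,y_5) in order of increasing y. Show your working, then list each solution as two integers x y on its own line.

21295 1716
906954049 73084440
38627172925615 3112666297884
1645131293994988801 132568457553795120
70066141772619400108975 5646090604103467862916

√154 → a₀=12, period (2,2,3,1,2,1,3,2,2,24); ℓ=10 even so k=9
k=0  a_k=12  p_k/q_k = 12/1
…
k=3  a_k=3  p_k/q_k = 211/17
…
k=8  a_k=2  p_k/q_k = 8724/703
k=9  a_k=2  p_k/q_k = 21295/1716
(x₁, y₁) = (21295, 1716);  21295² − 154·1716² = 1 ✓
(x_2, y_2) = (21295·21295 + 154·1716·1716, 21295·1716 + 1716·21295) = (906954049, 73084440)
(x_3, y_3) = (21295·906954049 + 154·1716·73084440, 21295·73084440 + 1716·906954049) = (38627172925615, 3112666297884)
(x_4, y_4) = (21295·38627172925615 + 154·1716·3112666297884, 21295·3112666297884 + 1716·38627172925615) = (1645131293994988801, 132568457553795120)
(x_5, y_5) = (21295·1645131293994988801 + 154·1716·132568457553795120, 21295·132568457553795120 + 1716·1645131293994988801) = (70066141772619400108975, 5646090604103467862916)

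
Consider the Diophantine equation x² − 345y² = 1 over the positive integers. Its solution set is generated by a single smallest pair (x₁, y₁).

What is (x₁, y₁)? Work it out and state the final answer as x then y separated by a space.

6761 364

[18; 1,1,2,1,6,1,2,1,1,36] for √345; ℓ=10 ⇒ convergent index 9
step 0: (18, 1)  from 18·(1,0) + (0,1)
…
step 2: (37, 2)  from 1·(19,1) + (18,1)
…
step 4: (130, 7)  from 1·(93,5) + (37,2)
…
step 6: (1003, 54)  from 1·(873,47) + (130,7)
…
step 8: (3882, 209)  from 1·(2879,155) + (1003,54)
step 9: (6761, 364)  from 1·(3882,209) + (2879,155)
(x₁, y₁) = (6761, 364);  6761² − 345·364² = 1 ✓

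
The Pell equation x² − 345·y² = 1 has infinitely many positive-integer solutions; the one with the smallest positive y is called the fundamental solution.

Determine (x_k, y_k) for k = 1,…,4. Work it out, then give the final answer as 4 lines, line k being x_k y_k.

6761 364
91422241 4922008
1236211536041 66555391812
16716052298924161 899962003159856

√345 → a₀=18, period (1,1,2,1,6,1,2,1,1,36); ℓ=10 even so k=9
i=0: a=18 ⇒ p=18, q=1
i=1: a=1 ⇒ p=19, q=1
i=2: a=1 ⇒ p=37, q=2
i=3: a=2 ⇒ p=93, q=5
…
i=5: a=6 ⇒ p=873, q=47
…
i=7: a=2 ⇒ p=2879, q=155
i=8: a=1 ⇒ p=3882, q=209
i=9: a=1 ⇒ p=6761, q=364
→ (6761, 364).  Check: 6761²=45711121, 345·364²=45711120, difference 1.
n=2: (6761,364)∘(6761,364) = (6761·6761+345·364·364, 6761·364+364·6761) = (91422241,4922008)
n=3: (91422241,4922008)∘(6761,364) = (6761·91422241+345·364·4922008, 6761·4922008+364·91422241) = (1236211536041,66555391812)
n=4: (1236211536041,66555391812)∘(6761,364) = (6761·1236211536041+345·364·66555391812, 6761·66555391812+364·1236211536041) = (16716052298924161,899962003159856)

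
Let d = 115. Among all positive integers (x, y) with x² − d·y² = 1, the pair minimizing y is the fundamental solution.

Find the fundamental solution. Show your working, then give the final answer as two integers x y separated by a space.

[10; 1,2,1,1,1,1,1,2,1,20] for √115; ℓ=10 ⇒ convergent index 9
i=0: a=10 ⇒ p=10, q=1
…
i=4: a=1 ⇒ p=75, q=7
i=5: a=1 ⇒ p=118, q=11
…
i=7: a=1 ⇒ p=311, q=29
i=8: a=2 ⇒ p=815, q=76
i=9: a=1 ⇒ p=1126, q=105
fundamental: x₁=1126, y₁=105  (since 1267876 − 115·11025 = 1)

1126 105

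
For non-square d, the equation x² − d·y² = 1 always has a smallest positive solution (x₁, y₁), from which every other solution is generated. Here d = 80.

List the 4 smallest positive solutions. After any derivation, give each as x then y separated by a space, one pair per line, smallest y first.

d=80: √d = [8; 1,16] (ℓ=2, even), read p_1/q_1
k=0  a_k=8  p_k/q_k = 8/1
k=1  a_k=1  p_k/q_k = 9/1
→ (9, 1).  Check: 9²=81, 80·1²=80, difference 1.
k=2:  x_2 = 9·9+80·1·1 = 161,  y_2 = 9·1+1·9 = 18
k=3:  x_3 = 9·161+80·1·18 = 2889,  y_3 = 9·18+1·161 = 323
k=4:  x_4 = 9·2889+80·1·323 = 51841,  y_4 = 9·323+1·2889 = 5796

9 1
161 18
2889 323
51841 5796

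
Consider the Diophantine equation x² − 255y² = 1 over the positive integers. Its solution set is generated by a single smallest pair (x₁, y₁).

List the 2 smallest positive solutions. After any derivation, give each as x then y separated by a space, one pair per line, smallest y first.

[15; 1,30] for √255; ℓ=2 ⇒ convergent index 1
step 0: (15, 1)  from 15·(1,0) + (0,1)
step 1: (16, 1)  from 1·(15,1) + (1,0)
fundamental: x₁=16, y₁=1  (since 256 − 255·1 = 1)
n=2: (16,1)∘(16,1) = (16·16+255·1·1, 16·1+1·16) = (511,32)

16 1
511 32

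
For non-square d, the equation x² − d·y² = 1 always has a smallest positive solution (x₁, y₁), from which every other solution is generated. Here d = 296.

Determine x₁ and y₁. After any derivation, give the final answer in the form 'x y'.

3699 215

√296 → a₀=17, period (4,1,7,1,4,34); ℓ=6 even so k=5
i=0: a=17 ⇒ p=17, q=1
…
i=2: a=1 ⇒ p=86, q=5
…
i=4: a=1 ⇒ p=757, q=44
i=5: a=4 ⇒ p=3699, q=215
→ (3699, 215).  Check: 3699²=13682601, 296·215²=13682600, difference 1.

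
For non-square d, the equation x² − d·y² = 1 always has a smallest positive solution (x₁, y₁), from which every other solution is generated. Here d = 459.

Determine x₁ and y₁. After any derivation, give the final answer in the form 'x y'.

d=459: √d = [21; 2,2,1,4,21,4,1,2,2,42] (ℓ=10, even), read p_9/q_9
k=0  a_k=21  p_k/q_k = 21/1
k=1  a_k=2  p_k/q_k = 43/2
…
k=3  a_k=1  p_k/q_k = 150/7
k=4  a_k=4  p_k/q_k = 707/33
…
k=6  a_k=4  p_k/q_k = 60695/2833
k=7  a_k=1  p_k/q_k = 75692/3533
k=8  a_k=2  p_k/q_k = 212079/9899
k=9  a_k=2  p_k/q_k = 499850/23331
fundamental: x₁=499850, y₁=23331  (since 249850022500 − 459·544335561 = 1)

499850 23331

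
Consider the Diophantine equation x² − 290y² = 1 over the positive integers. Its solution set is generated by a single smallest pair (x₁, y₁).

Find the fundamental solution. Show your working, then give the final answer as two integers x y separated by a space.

579 34

√290 → a₀=17, period (34); ℓ=1 odd so k=1
i=0: a=17 ⇒ p=17, q=1
i=1: a=34 ⇒ p=579, q=34
(x₁, y₁) = (579, 34);  579² − 290·34² = 1 ✓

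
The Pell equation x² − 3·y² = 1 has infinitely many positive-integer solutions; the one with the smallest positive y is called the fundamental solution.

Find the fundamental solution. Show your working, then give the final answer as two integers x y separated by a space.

2 1

d=3: √d = [1; 1,2] (ℓ=2, even), read p_1/q_1
i=0: a=1 ⇒ p=1, q=1
i=1: a=1 ⇒ p=2, q=1
(x₁, y₁) = (2, 1);  2² − 3·1² = 1 ✓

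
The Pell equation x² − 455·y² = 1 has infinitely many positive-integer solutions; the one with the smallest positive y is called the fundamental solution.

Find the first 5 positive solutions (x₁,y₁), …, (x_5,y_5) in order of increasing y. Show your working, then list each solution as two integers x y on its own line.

64 3
8191 384
1048384 49149
134184961 6290688
17174626624 805158915

√455 → a₀=21, period (3,42); ℓ=2 even so k=1
step 0: (21, 1)  from 21·(1,0) + (0,1)
step 1: (64, 3)  from 3·(21,1) + (1,0)
fundamental: x₁=64, y₁=3  (since 4096 − 455·9 = 1)
k=2:  x_2 = 64·64+455·3·3 = 8191,  y_2 = 64·3+3·64 = 384
k=3:  x_3 = 64·8191+455·3·384 = 1048384,  y_3 = 64·384+3·8191 = 49149
k=4:  x_4 = 64·1048384+455·3·49149 = 134184961,  y_4 = 64·49149+3·1048384 = 6290688
k=5:  x_5 = 64·134184961+455·3·6290688 = 17174626624,  y_5 = 64·6290688+3·134184961 = 805158915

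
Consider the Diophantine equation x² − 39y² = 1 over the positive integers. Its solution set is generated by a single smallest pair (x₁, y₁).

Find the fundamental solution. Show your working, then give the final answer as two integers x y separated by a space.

d=39: √d = [6; 4,12] (ℓ=2, even), read p_1/q_1
k=0  a_k=6  p_k/q_k = 6/1
k=1  a_k=4  p_k/q_k = 25/4
(x₁, y₁) = (25, 4);  25² − 39·4² = 1 ✓

25 4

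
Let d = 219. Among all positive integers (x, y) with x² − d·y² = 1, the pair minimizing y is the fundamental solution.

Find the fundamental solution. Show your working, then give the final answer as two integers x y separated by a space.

74 5

√219 → a₀=14, period (1,3,1,28); ℓ=4 even so k=3
k=0  a_k=14  p_k/q_k = 14/1
k=1  a_k=1  p_k/q_k = 15/1
k=2  a_k=3  p_k/q_k = 59/4
k=3  a_k=1  p_k/q_k = 74/5
(x₁, y₁) = (74, 5);  74² − 219·5² = 1 ✓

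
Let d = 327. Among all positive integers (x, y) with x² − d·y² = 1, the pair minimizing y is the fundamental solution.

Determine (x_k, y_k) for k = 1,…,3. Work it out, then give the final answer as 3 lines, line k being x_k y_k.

217 12
94177 5208
40872601 2260260

√327 = [18; 12,36, …], period ℓ=2 (even) → k=1
k=0  a_k=18  p_k/q_k = 18/1
k=1  a_k=12  p_k/q_k = 217/12
→ (217, 12).  Check: 217²=47089, 327·12²=47088, difference 1.
(x_2, y_2) = (217·217 + 327·12·12, 217·12 + 12·217) = (94177, 5208)
(x_3, y_3) = (217·94177 + 327·12·5208, 217·5208 + 12·94177) = (40872601, 2260260)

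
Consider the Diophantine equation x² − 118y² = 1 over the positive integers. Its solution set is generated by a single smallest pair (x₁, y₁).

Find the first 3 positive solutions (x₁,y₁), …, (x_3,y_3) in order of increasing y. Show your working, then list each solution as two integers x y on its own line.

306917 28254
188396089777 17343265836
115643925371868101 10645886241146970

d=118: √d = [10; 1,6,3,2,10,2,3,6,1,20] (ℓ=10, even), read p_9/q_9
step 0: (10, 1)  from 10·(1,0) + (0,1)
…
step 3: (239, 22)  from 3·(76,7) + (11,1)
step 4: (554, 51)  from 2·(239,22) + (76,7)
…
step 6: (12112, 1115)  from 2·(5779,532) + (554,51)
step 7: (42115, 3877)  from 3·(12112,1115) + (5779,532)
step 8: (264802, 24377)  from 6·(42115,3877) + (12112,1115)
step 9: (306917, 28254)  from 1·(264802,24377) + (42115,3877)
(x₁, y₁) = (306917, 28254);  306917² − 118·28254² = 1 ✓
k=2:  x_2 = 306917·306917+118·28254·28254 = 188396089777,  y_2 = 306917·28254+28254·306917 = 17343265836
k=3:  x_3 = 306917·188396089777+118·28254·17343265836 = 115643925371868101,  y_3 = 306917·17343265836+28254·188396089777 = 10645886241146970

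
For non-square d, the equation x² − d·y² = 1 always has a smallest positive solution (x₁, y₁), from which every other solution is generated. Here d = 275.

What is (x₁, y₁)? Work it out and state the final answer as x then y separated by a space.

199 12

√275 = [16; 1,1,2,1,1,32, …], period ℓ=6 (even) → k=5
a_0=16:  p_0=16·1+0=16,  q_0=16·0+1=1
…
a_2=1:  p_2=1·17+16=33,  q_2=1·1+1=2
…
a_4=1:  p_4=1·83+33=116,  q_4=1·5+2=7
a_5=1:  p_5=1·116+83=199,  q_5=1·7+5=12
(x₁, y₁) = (199, 12);  199² − 275·12² = 1 ✓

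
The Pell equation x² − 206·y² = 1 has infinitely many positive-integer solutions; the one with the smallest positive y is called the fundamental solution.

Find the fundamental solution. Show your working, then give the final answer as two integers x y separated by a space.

√206 → a₀=14, period (2,1,5,14,5,1,2,28); ℓ=8 even so k=7
step 0: (14, 1)  from 14·(1,0) + (0,1)
…
step 2: (43, 3)  from 1·(29,2) + (14,1)
step 3: (244, 17)  from 5·(43,3) + (29,2)
step 4: (3459, 241)  from 14·(244,17) + (43,3)
…
step 6: (20998, 1463)  from 1·(17539,1222) + (3459,241)
step 7: (59535, 4148)  from 2·(20998,1463) + (17539,1222)
fundamental: x₁=59535, y₁=4148  (since 3544416225 − 206·17205904 = 1)

59535 4148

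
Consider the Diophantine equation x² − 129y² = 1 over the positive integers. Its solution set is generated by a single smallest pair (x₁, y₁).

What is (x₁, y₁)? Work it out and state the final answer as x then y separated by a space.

16855 1484

√129 → a₀=11, period (2,1,3,1,6,1,3,1,2,22); ℓ=10 even so k=9
a_0=11:  p_0=11·1+0=11,  q_0=11·0+1=1
a_1=2:  p_1=2·11+1=23,  q_1=2·1+0=2
a_2=1:  p_2=1·23+11=34,  q_2=1·2+1=3
a_3=3:  p_3=3·34+23=125,  q_3=3·3+2=11
a_4=1:  p_4=1·125+34=159,  q_4=1·11+3=14
a_5=6:  p_5=6·159+125=1079,  q_5=6·14+11=95
…
a_8=1:  p_8=1·4793+1238=6031,  q_8=1·422+109=531
a_9=2:  p_9=2·6031+4793=16855,  q_9=2·531+422=1484
fundamental: x₁=16855, y₁=1484  (since 284091025 − 129·2202256 = 1)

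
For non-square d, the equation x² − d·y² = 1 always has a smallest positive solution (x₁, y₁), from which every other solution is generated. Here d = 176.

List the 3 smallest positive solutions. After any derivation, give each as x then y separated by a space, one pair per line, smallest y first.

[13; 3,1,3,26] for √176; ℓ=4 ⇒ convergent index 3
k=0  a_k=13  p_k/q_k = 13/1
k=1  a_k=3  p_k/q_k = 40/3
k=2  a_k=1  p_k/q_k = 53/4
k=3  a_k=3  p_k/q_k = 199/15
fundamental: x₁=199, y₁=15  (since 39601 − 176·225 = 1)
n=2: (199,15)∘(199,15) = (199·199+176·15·15, 199·15+15·199) = (79201,5970)
n=3: (79201,5970)∘(199,15) = (199·79201+176·15·5970, 199·5970+15·79201) = (31521799,2376045)

199 15
79201 5970
31521799 2376045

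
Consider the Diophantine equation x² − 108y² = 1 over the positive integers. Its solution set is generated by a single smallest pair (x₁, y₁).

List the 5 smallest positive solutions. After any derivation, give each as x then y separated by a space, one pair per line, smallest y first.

1351 130
3650401 351260
9863382151 949104390
26650854921601 2564479710520
72010600134783751 6929223228720650

[10; 2,1,1,4,1,1,2,20] for √108; ℓ=8 ⇒ convergent index 7
a_0=10:  p_0=10·1+0=10,  q_0=10·0+1=1
…
a_3=1:  p_3=1·31+21=52,  q_3=1·3+2=5
…
a_5=1:  p_5=1·239+52=291,  q_5=1·23+5=28
a_6=1:  p_6=1·291+239=530,  q_6=1·28+23=51
a_7=2:  p_7=2·530+291=1351,  q_7=2·51+28=130
fundamental: x₁=1351, y₁=130  (since 1825201 − 108·16900 = 1)
k=2:  x_2 = 1351·1351+108·130·130 = 3650401,  y_2 = 1351·130+130·1351 = 351260
k=3:  x_3 = 1351·3650401+108·130·351260 = 9863382151,  y_3 = 1351·351260+130·3650401 = 949104390
k=4:  x_4 = 1351·9863382151+108·130·949104390 = 26650854921601,  y_4 = 1351·949104390+130·9863382151 = 2564479710520
k=5:  x_5 = 1351·26650854921601+108·130·2564479710520 = 72010600134783751,  y_5 = 1351·2564479710520+130·26650854921601 = 6929223228720650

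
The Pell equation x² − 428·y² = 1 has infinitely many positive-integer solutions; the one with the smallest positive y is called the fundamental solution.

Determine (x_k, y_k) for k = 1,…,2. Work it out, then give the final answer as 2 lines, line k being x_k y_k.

√428 → a₀=20, period (1,2,4,1,5,10,5,1,4,2,1,40); ℓ=12 even so k=11
a_0=20:  p_0=20·1+0=20,  q_0=20·0+1=1
…
a_3=4:  p_3=4·62+21=269,  q_3=4·3+1=13
…
a_5=5:  p_5=5·331+269=1924,  q_5=5·16+13=93
…
a_9=4:  p_9=4·119350+99779=577179,  q_9=4·5769+4823=27899
a_10=2:  p_10=2·577179+119350=1273708,  q_10=2·27899+5769=61567
a_11=1:  p_11=1·1273708+577179=1850887,  q_11=1·61567+27899=89466
→ (1850887, 89466).  Check: 1850887²=3425782686769, 428·89466²=3425782686768, difference 1.
n=2: (1850887,89466)∘(1850887,89466) = (1850887·1850887+428·89466·89466, 1850887·89466+89466·1850887) = (6851565373537,331182912684)

1850887 89466
6851565373537 331182912684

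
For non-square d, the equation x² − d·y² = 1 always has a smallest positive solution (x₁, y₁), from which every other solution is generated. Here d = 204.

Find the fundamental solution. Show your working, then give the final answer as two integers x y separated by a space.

4999 350

√204 = [14; 3,1,1,6,1,1,3,28, …], period ℓ=8 (even) → k=7
i=0: a=14 ⇒ p=14, q=1
i=1: a=3 ⇒ p=43, q=3
i=2: a=1 ⇒ p=57, q=4
i=3: a=1 ⇒ p=100, q=7
…
i=5: a=1 ⇒ p=757, q=53
i=6: a=1 ⇒ p=1414, q=99
i=7: a=3 ⇒ p=4999, q=350
→ (4999, 350).  Check: 4999²=24990001, 204·350²=24990000, difference 1.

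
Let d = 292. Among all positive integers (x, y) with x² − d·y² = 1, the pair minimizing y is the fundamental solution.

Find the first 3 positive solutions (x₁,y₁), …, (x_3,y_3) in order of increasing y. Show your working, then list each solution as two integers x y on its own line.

[17; 11,2,1,3,8,3,1,2,11,34] for √292; ℓ=10 ⇒ convergent index 9
a_0=17:  p_0=17·1+0=17,  q_0=17·0+1=1
…
a_2=2:  p_2=2·188+17=393,  q_2=2·11+1=23
…
a_8=2:  p_8=2·72812+55143=200767,  q_8=2·4261+3227=11749
a_9=11:  p_9=11·200767+72812=2281249,  q_9=11·11749+4261=133500
(x₁, y₁) = (2281249, 133500);  2281249² − 292·133500² = 1 ✓
(x_2, y_2) = (2281249·2281249 + 292·133500·133500, 2281249·133500 + 133500·2281249) = (10408194000001, 609093483000)
(x_3, y_3) = (2281249·10408194000001 + 292·133500·609093483000, 2281249·609093483000 + 133500·10408194000001) = (47487364308614281249, 2778987798000400500)

2281249 133500
10408194000001 609093483000
47487364308614281249 2778987798000400500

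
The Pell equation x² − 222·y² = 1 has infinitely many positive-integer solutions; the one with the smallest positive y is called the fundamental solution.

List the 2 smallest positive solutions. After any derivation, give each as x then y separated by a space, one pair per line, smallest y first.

149 10
44401 2980

√222 → a₀=14, period (1,8,1,28); ℓ=4 even so k=3
i=0: a=14 ⇒ p=14, q=1
…
i=2: a=8 ⇒ p=134, q=9
i=3: a=1 ⇒ p=149, q=10
fundamental: x₁=149, y₁=10  (since 22201 − 222·100 = 1)
k=2:  x_2 = 149·149+222·10·10 = 44401,  y_2 = 149·10+10·149 = 2980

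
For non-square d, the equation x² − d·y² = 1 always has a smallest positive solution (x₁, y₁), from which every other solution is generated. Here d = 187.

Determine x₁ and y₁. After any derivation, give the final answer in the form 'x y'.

√187 → a₀=13, period (1,2,13,2,1,26); ℓ=6 even so k=5
i=0: a=13 ⇒ p=13, q=1
…
i=4: a=2 ⇒ p=1135, q=83
i=5: a=1 ⇒ p=1682, q=123
→ (1682, 123).  Check: 1682²=2829124, 187·123²=2829123, difference 1.

1682 123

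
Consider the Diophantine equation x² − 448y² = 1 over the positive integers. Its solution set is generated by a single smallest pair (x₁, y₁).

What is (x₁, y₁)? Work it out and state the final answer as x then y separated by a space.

127 6

[21; 6,42] for √448; ℓ=2 ⇒ convergent index 1
k=0  a_k=21  p_k/q_k = 21/1
k=1  a_k=6  p_k/q_k = 127/6
fundamental: x₁=127, y₁=6  (since 16129 − 448·36 = 1)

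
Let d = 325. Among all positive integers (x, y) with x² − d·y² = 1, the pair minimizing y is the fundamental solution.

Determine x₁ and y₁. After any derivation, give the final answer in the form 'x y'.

649 36

d=325: √d = [18; 36] (ℓ=1, odd), read p_1/q_1
i=0: a=18 ⇒ p=18, q=1
i=1: a=36 ⇒ p=649, q=36
→ (649, 36).  Check: 649²=421201, 325·36²=421200, difference 1.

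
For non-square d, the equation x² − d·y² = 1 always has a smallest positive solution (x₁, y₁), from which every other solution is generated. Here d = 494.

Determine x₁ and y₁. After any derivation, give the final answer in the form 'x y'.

[22; 4,2,2,1,2,1,2,2,4,44] for √494; ℓ=10 ⇒ convergent index 9
a_0=22:  p_0=22·1+0=22,  q_0=22·0+1=1
…
a_2=2:  p_2=2·89+22=200,  q_2=2·4+1=9
a_3=2:  p_3=2·200+89=489,  q_3=2·9+4=22
a_4=1:  p_4=1·489+200=689,  q_4=1·22+9=31
a_5=2:  p_5=2·689+489=1867,  q_5=2·31+22=84
…
a_8=2:  p_8=2·6979+2556=16514,  q_8=2·314+115=743
a_9=4:  p_9=4·16514+6979=73035,  q_9=4·743+314=3286
fundamental: x₁=73035, y₁=3286  (since 5334111225 − 494·10797796 = 1)

73035 3286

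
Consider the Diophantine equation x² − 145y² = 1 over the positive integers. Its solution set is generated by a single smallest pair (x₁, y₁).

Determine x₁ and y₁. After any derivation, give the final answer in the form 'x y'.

289 24

d=145: √d = [12; 24] (ℓ=1, odd), read p_1/q_1
i=0: a=12 ⇒ p=12, q=1
i=1: a=24 ⇒ p=289, q=24
fundamental: x₁=289, y₁=24  (since 83521 − 145·576 = 1)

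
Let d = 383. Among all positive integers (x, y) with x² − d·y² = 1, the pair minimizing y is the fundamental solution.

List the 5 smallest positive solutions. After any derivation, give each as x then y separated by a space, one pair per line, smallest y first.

√383 = [19; 1,1,3,19,3,1,1,38, …], period ℓ=8 (even) → k=7
a_0=19:  p_0=19·1+0=19,  q_0=19·0+1=1
…
a_4=19:  p_4=19·137+39=2642,  q_4=19·7+2=135
a_5=3:  p_5=3·2642+137=8063,  q_5=3·135+7=412
a_6=1:  p_6=1·8063+2642=10705,  q_6=1·412+135=547
a_7=1:  p_7=1·10705+8063=18768,  q_7=1·547+412=959
(x₁, y₁) = (18768, 959);  18768² − 383·959² = 1 ✓
(18768+959√383)^2 = 704475647 + 35997024√383
(18768+959√383)^3 = 26443197867024 + 1351184291905√383
(18768+959√383)^4 = 992571874432137217 + 50718053544949056√383
(18768+959√383)^5 = 37257177852241504710288 + 1903752856512023474111√383

18768 959
704475647 35997024
26443197867024 1351184291905
992571874432137217 50718053544949056
37257177852241504710288 1903752856512023474111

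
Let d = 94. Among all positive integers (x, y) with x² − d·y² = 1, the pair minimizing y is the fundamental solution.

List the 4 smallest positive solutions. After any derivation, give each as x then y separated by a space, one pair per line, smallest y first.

2143295 221064
9187426914049 947610731760
39382732335491159615 4062018686654877336
168817626601983862467148801 17412208682026983028992480

d=94: √d = [9; 1,2,3,1,1,…,2,1,18] (ℓ=16, even), read p_15/q_15
step 0: (9, 1)  from 9·(1,0) + (0,1)
step 1: (10, 1)  from 1·(9,1) + (1,0)
…
step 4: (126, 13)  from 1·(97,10) + (29,3)
step 5: (223, 23)  from 1·(126,13) + (97,10)
step 6: (1241, 128)  from 5·(223,23) + (126,13)
step 7: (1464, 151)  from 1·(1241,128) + (223,23)
step 8: (12953, 1336)  from 8·(1464,151) + (1241,128)
…
step 10: (85038, 8771)  from 5·(14417,1487) + (12953,1336)
step 11: (99455, 10258)  from 1·(85038,8771) + (14417,1487)
step 12: (184493, 19029)  from 1·(99455,10258) + (85038,8771)
step 13: (652934, 67345)  from 3·(184493,19029) + (99455,10258)
step 14: (1490361, 153719)  from 2·(652934,67345) + (184493,19029)
step 15: (2143295, 221064)  from 1·(1490361,153719) + (652934,67345)
(x₁, y₁) = (2143295, 221064);  2143295² − 94·221064² = 1 ✓
n=2: (2143295,221064)∘(2143295,221064) = (2143295·2143295+94·221064·221064, 2143295·221064+221064·2143295) = (9187426914049,947610731760)
n=3: (9187426914049,947610731760)∘(2143295,221064) = (2143295·9187426914049+94·221064·947610731760, 2143295·947610731760+221064·9187426914049) = (39382732335491159615,4062018686654877336)
n=4: (39382732335491159615,4062018686654877336)∘(2143295,221064) = (2143295·39382732335491159615+94·221064·4062018686654877336, 2143295·4062018686654877336+221064·39382732335491159615) = (168817626601983862467148801,17412208682026983028992480)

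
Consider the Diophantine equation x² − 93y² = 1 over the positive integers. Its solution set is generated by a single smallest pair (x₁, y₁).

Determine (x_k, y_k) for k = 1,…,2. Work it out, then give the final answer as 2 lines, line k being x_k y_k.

12151 1260
295293601 30620520

√93 = [9; 1,1,1,4,6,4,1,1,1,18, …], period ℓ=10 (even) → k=9
k=0  a_k=9  p_k/q_k = 9/1
…
k=4  a_k=4  p_k/q_k = 135/14
…
k=7  a_k=1  p_k/q_k = 4330/449
k=8  a_k=1  p_k/q_k = 7821/811
k=9  a_k=1  p_k/q_k = 12151/1260
(x₁, y₁) = (12151, 1260);  12151² − 93·1260² = 1 ✓
n=2: (12151,1260)∘(12151,1260) = (12151·12151+93·1260·1260, 12151·1260+1260·12151) = (295293601,30620520)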